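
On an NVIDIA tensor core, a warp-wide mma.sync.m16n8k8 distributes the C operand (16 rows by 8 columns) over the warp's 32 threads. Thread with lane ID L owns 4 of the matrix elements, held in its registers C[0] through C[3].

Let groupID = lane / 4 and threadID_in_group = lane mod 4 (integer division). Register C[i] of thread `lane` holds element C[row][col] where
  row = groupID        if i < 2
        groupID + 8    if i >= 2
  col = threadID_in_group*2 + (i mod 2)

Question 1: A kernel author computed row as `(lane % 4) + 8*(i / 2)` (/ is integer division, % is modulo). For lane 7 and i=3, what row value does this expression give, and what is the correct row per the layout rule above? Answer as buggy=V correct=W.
`(lane % 4) + 8*(i / 2)`[7,3]=>11
7: grp=1,tig=3
[3] (1+8,3*2+1) = (9,7)
row: 11 vs 9

buggy=11 correct=9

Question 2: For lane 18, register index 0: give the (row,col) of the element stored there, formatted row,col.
4,4

lane 18: gid=4 (18/4), tid=2 (18%4)
i=0: r=4+0=4, c=2*2+0=4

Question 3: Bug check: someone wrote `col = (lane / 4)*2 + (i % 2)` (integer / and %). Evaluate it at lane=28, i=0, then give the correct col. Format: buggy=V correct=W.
buggy=14 correct=0

`(lane / 4)*2 + (i % 2)`[28,0]→14
lane 28: G=7 (28/4), T=0 (28%4)
i=0: r=7+0=7, c=0*2+0=0
col: 14 vs 0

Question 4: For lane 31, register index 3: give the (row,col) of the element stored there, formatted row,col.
31: gid=7,tid=3
[3] (7+8,3*2+1) = (15,7)

15,7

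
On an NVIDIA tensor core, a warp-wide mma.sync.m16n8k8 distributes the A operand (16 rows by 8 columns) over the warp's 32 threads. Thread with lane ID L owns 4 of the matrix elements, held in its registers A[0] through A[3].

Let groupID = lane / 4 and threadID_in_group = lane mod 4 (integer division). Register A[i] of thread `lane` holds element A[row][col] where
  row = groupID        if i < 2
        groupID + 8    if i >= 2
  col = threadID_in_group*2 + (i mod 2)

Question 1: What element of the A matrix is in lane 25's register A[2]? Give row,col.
14,2

lane 25: gid=6 (25/4), tid=1 (25%4)
i=2: r=6+8=14, c=1*2+0=2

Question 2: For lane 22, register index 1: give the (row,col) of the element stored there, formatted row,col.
5,5

lane 22⇒22/4=5, 22 mod 4=2
i=1  r:5+0⇒5  c:2·2+1⇒5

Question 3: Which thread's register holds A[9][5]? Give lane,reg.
r=9→G=1,rhi=1  c=5→T=2,p=1
L=1*4+2=6  i=1*2+1=3

6,3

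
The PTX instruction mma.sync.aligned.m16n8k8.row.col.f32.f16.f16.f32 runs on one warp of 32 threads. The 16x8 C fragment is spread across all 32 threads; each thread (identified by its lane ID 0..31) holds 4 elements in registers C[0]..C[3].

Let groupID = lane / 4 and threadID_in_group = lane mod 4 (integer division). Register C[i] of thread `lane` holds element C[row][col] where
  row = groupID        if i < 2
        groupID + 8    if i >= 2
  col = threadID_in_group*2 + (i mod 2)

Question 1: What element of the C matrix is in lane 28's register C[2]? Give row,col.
L=28→G=28>>2=7, T=28&3=0
[2]→row 7+8=15  col 0·2+0=0

15,0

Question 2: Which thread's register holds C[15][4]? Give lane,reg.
30,2

r:15=>grp=7,rB=1  c:4=>tig=2,lo=0
L=7*4+2=30  i=1*2+0=2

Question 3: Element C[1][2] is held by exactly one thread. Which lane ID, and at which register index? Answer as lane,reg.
5,0

r: 1->gid=1,r8=0  c: 2->tid=1,i&1=0
L=1*4+1=5  i=0*2+0=0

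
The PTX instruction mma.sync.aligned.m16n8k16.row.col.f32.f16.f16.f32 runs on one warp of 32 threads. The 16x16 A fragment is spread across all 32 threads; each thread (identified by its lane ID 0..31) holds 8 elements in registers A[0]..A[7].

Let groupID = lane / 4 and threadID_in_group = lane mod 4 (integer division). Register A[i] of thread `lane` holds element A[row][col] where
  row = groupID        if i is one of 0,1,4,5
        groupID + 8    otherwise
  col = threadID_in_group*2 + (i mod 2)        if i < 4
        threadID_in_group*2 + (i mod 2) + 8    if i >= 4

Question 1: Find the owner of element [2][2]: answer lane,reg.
r=2→G=2,rhi=0  c=2→chi=0,T=1,p=0
L=2*4+1=9  i=0*4+0*2+0=0

9,0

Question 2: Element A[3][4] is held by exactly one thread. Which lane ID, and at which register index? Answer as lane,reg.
14,0

r=3→G=3,rhi=0  c=4→chi=0,T=2,p=0
L=3*4+2=14  i=0*4+0*2+0=0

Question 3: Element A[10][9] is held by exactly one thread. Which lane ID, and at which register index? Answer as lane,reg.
r=10→G=2,rhi=1  c=9→chi=1,T=0,p=1
L=2*4+0=8  i=1*4+1*2+1=7

8,7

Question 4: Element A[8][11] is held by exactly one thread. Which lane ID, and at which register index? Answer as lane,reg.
1,7

r:8=>grp=0,rB=1  c:11=>cB=1,tig=1,lo=1
L=0*4+1=1  i=1*4+1*2+1=7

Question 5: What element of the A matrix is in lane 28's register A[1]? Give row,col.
lane 28: grp=7 (28/4), tig=0 (28%4)
i=1: r=7+0=7, c=0*2+1+0=1

7,1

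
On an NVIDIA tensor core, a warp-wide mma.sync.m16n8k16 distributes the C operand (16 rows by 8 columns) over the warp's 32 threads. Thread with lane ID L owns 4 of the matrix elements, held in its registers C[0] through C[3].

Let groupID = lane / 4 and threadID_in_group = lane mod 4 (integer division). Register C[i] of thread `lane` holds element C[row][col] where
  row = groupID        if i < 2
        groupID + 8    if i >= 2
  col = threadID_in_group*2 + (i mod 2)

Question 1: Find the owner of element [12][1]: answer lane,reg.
16,3

r=12→G=4,rhi=1  c=1→T=0,p=1
L=4*4+0=16  i=1*2+1=3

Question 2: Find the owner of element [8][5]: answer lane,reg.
r=8→G=0,rhi=1  c=5→T=2,p=1
L=0*4+2=2  i=1*2+1=3

2,3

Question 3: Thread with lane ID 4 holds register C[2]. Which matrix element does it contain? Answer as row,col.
L=4=>grp=4>>2=1, tig=4&3=0
[2]=>row 1+8=9  col 0·2+0=0

9,0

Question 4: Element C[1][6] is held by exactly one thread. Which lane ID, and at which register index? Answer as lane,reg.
7,0

r=1->g=1,rb=0  c=6->t=3,b0=0
L=1*4+3=7  i=0*2+0=0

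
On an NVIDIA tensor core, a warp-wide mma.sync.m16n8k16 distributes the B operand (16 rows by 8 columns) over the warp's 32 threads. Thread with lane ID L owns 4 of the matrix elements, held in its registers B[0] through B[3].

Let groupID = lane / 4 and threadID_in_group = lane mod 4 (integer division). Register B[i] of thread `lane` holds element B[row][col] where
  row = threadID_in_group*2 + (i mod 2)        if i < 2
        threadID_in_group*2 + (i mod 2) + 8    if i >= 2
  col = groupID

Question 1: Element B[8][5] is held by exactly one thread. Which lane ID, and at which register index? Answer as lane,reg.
20,2

c=5⇒gr=5  r=8⇒Rb=1,th=0,odd=0
L=5*4+0=20  i=1*2+0=2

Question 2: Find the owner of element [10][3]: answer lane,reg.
13,2

c=3⇒gr=3  r=10⇒Rb=1,th=1,odd=0
L=3*4+1=13  i=1*2+0=2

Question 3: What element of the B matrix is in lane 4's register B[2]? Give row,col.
8,1

lane 4=>4/4=1, 4 mod 4=0
i=2  r:2·0+0+8=>8  c:1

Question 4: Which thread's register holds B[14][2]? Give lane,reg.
11,2

c=2->g=2  r=14->rb=1,t=3,b0=0
L=2*4+3=11  i=1*2+0=2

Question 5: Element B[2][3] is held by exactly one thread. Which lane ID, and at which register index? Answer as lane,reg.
13,0

c=3⇒gr=3  r=2⇒Rb=0,th=1,odd=0
L=3*4+1=13  i=0*2+0=0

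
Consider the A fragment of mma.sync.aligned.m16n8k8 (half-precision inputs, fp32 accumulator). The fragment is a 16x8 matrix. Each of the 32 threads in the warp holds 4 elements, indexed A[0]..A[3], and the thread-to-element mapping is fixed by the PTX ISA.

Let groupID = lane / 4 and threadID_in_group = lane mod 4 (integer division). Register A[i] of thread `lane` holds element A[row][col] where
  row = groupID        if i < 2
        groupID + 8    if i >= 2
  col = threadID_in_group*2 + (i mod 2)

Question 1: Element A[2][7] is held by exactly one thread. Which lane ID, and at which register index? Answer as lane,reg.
11,1

r:2=>grp=2,rB=0  c:7=>tig=3,lo=1
L=2*4+3=11  i=0*2+1=1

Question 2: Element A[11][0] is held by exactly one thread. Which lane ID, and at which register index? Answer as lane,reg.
r=11→G=3,rhi=1  c=0→T=0,p=0
L=3*4+0=12  i=1*2+0=2

12,2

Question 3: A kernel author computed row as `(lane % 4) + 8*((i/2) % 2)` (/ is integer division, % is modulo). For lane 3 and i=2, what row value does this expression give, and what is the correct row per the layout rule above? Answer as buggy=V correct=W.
`(lane % 4) + 8*((i/2) % 2)`[3,2]=>11
lane 3: grp=0 (3/4), tig=3 (3%4)
i=2: r=0+8=8, c=3*2+0=6
row: 11 vs 8

buggy=11 correct=8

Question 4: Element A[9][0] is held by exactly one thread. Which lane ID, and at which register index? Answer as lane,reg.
r:9=>grp=1,rB=1  c:0=>tig=0,lo=0
L=1*4+0=4  i=1*2+0=2

4,2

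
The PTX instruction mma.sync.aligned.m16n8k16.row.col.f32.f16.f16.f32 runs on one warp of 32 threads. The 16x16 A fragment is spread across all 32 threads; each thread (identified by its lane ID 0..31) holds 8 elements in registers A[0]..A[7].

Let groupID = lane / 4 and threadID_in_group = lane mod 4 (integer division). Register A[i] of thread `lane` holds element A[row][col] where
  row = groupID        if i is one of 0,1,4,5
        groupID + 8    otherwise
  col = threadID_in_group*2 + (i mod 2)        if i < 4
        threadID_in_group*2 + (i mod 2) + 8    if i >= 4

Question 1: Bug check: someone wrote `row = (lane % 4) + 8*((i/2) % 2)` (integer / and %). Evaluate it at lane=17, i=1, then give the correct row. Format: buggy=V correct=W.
buggy=1 correct=4

`(lane % 4) + 8*((i/2) % 2)`[17,1]=>1
lane 17: grp=4 (17/4), tig=1 (17%4)
i=1: r=4+0=4, c=1*2+1+0=3
row: 1 vs 4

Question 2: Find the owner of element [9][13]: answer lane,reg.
6,7

r: 9->gid=1,r8=1  c: 13->c8=1,tid=2,i&1=1
L=1*4+2=6  i=1*4+1*2+1=7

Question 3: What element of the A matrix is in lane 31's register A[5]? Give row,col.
L=31=>grp=31>>2=7, tig=31&3=3
[5]=>row 7+0=7  col 3·2+1+8=15

7,15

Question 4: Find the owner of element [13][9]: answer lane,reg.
r:13=>grp=5,rB=1  c:9=>cB=1,tig=0,lo=1
L=5*4+0=20  i=1*4+1*2+1=7

20,7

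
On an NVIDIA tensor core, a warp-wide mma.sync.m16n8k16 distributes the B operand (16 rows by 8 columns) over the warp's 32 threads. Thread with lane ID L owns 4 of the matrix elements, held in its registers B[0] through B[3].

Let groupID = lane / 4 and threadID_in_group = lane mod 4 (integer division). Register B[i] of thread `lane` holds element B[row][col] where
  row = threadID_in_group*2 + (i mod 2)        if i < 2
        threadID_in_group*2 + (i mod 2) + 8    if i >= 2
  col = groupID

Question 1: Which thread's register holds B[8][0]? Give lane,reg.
0,2

c=0⇒gr=0  r=8⇒Rb=1,th=0,odd=0
L=0*4+0=0  i=1*2+0=2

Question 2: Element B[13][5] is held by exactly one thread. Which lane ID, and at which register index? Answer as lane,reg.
c=5→G=5  r=13→rhi=1,T=2,p=1
L=5*4+2=22  i=1*2+1=3

22,3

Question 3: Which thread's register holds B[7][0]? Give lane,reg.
3,1

c=0⇒gr=0  r=7⇒Rb=0,th=3,odd=1
L=0*4+3=3  i=0*2+1=1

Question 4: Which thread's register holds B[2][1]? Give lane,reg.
c=1⇒gr=1  r=2⇒Rb=0,th=1,odd=0
L=1*4+1=5  i=0*2+0=0

5,0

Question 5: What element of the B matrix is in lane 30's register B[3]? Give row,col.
L=30⇒gr=30>>2=7, th=30&3=2
[3]⇒row 2·2+1+8=13  col gr=7

13,7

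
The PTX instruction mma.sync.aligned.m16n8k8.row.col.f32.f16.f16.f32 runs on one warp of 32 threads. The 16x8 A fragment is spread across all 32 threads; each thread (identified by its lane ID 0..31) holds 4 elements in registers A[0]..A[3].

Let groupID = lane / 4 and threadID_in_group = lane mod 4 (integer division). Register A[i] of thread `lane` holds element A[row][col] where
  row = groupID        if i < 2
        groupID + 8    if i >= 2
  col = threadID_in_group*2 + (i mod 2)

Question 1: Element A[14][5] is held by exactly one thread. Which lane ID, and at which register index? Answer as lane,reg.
r: 14->gid=6,r8=1  c: 5->tid=2,i&1=1
L=6*4+2=26  i=1*2+1=3

26,3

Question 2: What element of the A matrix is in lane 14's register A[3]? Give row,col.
lane 14: grp=3 (14/4), tig=2 (14%4)
i=3: r=3+8=11, c=2*2+1=5

11,5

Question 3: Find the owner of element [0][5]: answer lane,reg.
r: 0->gid=0,r8=0  c: 5->tid=2,i&1=1
L=0*4+2=2  i=0*2+1=1

2,1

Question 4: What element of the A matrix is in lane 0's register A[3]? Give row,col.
8,1

0: g=0,t=0
[3] (0+8,0*2+1) = (8,1)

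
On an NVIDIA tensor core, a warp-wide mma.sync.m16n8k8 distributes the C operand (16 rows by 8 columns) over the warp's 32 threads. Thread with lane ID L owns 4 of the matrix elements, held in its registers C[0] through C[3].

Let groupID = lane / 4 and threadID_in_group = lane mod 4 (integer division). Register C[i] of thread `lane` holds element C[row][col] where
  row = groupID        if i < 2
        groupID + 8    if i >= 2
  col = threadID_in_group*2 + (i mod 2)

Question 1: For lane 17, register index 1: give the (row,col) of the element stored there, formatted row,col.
L=17->gid=17>>2=4, tid=17&3=1
[1]->row 4+0=4  col 1·2+1=3

4,3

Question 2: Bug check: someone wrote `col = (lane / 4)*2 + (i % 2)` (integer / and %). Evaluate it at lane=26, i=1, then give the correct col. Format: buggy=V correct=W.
`(lane / 4)*2 + (i % 2)`[26,1]→13
lane 26: G=6 (26/4), T=2 (26%4)
i=1: r=6+0=6, c=2*2+1=5
col: 13 vs 5

buggy=13 correct=5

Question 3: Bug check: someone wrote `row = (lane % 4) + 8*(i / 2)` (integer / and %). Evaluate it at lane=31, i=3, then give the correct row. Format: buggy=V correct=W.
buggy=11 correct=15

`(lane % 4) + 8*(i / 2)`[31,3]->11
L=31->g=31>>2=7, t=31&3=3
[3]->row 7+8=15  col 3·2+1=7
row: 11 vs 15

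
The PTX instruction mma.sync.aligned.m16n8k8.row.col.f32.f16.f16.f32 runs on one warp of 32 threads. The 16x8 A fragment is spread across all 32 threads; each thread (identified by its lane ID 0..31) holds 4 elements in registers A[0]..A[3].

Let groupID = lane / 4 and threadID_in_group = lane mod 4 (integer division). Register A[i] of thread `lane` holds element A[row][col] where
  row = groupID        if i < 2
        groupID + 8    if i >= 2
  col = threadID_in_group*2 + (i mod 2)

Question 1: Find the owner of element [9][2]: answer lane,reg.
5,2

r:9=>grp=1,rB=1  c:2=>tig=1,lo=0
L=1*4+1=5  i=1*2+0=2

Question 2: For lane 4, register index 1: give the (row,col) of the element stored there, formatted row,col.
lane 4->4/4=1, 4 mod 4=0
i=1  r:1+0->1  c:2·0+1->1

1,1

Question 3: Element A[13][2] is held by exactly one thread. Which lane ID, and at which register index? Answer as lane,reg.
r=13→G=5,rhi=1  c=2→T=1,p=0
L=5*4+1=21  i=1*2+0=2

21,2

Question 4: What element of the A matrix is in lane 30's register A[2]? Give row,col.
15,4

30: gid=7,tid=2
[2] (7+8,2*2+0) = (15,4)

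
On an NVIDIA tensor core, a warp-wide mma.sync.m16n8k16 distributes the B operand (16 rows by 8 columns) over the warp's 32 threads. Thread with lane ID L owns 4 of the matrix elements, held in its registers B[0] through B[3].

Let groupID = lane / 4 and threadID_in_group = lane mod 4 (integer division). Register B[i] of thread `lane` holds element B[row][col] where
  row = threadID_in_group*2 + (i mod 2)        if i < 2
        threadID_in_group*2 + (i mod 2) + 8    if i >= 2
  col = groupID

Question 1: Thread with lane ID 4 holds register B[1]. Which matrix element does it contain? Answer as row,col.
L=4->gid=4>>2=1, tid=4&3=0
[1]->row 0·2+1+0=1  col gid=1

1,1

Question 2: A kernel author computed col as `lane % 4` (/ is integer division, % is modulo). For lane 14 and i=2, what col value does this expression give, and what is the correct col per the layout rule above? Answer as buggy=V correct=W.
buggy=2 correct=3

`lane % 4`[14,2]→2
lane 14→14/4=3, 14 mod 4=2
i=2  r:2·2+0+8→12  c:3
col: 2 vs 3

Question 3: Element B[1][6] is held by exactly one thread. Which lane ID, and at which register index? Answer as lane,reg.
c: 6->gid=6  r: 1->r8=0,tid=0,i&1=1
L=6*4+0=24  i=0*2+1=1

24,1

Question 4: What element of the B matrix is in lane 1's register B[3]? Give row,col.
11,0

lane 1->1/4=0, 1 mod 4=1
i=3  r:2·1+1+8->11  c:0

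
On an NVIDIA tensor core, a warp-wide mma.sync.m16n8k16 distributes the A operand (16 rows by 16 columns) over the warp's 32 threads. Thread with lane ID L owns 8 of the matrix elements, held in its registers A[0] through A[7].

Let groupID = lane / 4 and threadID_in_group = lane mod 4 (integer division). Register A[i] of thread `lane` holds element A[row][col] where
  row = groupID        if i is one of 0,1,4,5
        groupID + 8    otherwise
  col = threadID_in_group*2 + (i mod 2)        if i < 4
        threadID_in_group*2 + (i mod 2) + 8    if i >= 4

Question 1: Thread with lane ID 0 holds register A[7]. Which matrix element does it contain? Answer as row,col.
8,9

0: gid=0,tid=0
[7] (0+8,0*2+1+8) = (8,9)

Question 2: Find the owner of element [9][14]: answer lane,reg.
7,6

r=9→G=1,rhi=1  c=14→chi=1,T=3,p=0
L=1*4+3=7  i=1*4+1*2+0=6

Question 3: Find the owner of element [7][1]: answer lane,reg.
28,1

r=7->g=7,rb=0  c=1->cb=0,t=0,b0=1
L=7*4+0=28  i=0*4+0*2+1=1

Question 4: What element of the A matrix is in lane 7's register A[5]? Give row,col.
1,15

lane 7: gr=1 (7/4), th=3 (7%4)
i=5: r=1+0=1, c=3*2+1+8=15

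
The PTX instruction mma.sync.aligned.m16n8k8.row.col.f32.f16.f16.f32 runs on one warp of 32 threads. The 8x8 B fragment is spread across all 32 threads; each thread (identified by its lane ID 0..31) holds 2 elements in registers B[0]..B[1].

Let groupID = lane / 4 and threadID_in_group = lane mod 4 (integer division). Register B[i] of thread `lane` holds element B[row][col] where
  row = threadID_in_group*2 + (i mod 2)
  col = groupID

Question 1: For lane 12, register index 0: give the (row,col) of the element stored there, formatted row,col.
lane 12: gr=3 (12/4), th=0 (12%4)
i=0: r=0*2+0=0, c=gr=3

0,3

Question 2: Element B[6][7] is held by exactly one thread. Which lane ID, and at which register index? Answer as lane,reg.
c=7⇒gr=7  r=6⇒th=3,odd=0
L=7*4+3=31  i=0=0

31,0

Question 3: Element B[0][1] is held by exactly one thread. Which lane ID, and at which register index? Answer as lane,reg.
c: 1->gid=1  r: 0->tid=0,i&1=0
L=1*4+0=4  i=0=0

4,0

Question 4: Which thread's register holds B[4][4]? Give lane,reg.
c=4⇒gr=4  r=4⇒th=2,odd=0
L=4*4+2=18  i=0=0

18,0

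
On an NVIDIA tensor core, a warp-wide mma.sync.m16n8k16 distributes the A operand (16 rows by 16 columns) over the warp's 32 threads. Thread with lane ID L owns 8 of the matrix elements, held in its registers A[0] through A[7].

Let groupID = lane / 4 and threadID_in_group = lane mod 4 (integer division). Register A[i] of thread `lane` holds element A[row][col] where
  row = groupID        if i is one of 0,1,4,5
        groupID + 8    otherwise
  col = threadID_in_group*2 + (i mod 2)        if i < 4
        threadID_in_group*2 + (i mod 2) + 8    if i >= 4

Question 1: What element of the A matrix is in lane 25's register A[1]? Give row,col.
6,3

lane 25: G=6 (25/4), T=1 (25%4)
i=1: r=6+0=6, c=1*2+1+0=3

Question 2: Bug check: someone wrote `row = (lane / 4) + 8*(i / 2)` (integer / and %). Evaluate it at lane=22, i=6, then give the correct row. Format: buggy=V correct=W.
`(lane / 4) + 8*(i / 2)`[22,6]→29
lane 22: G=5 (22/4), T=2 (22%4)
i=6: r=5+8=13, c=2*2+0+8=12
row: 29 vs 13

buggy=29 correct=13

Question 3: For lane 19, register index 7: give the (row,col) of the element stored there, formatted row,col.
19: G=4,T=3
[7] (4+8,3*2+1+8) = (12,15)

12,15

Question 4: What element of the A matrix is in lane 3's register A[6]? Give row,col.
8,14

lane 3: gr=0 (3/4), th=3 (3%4)
i=6: r=0+8=8, c=3*2+0+8=14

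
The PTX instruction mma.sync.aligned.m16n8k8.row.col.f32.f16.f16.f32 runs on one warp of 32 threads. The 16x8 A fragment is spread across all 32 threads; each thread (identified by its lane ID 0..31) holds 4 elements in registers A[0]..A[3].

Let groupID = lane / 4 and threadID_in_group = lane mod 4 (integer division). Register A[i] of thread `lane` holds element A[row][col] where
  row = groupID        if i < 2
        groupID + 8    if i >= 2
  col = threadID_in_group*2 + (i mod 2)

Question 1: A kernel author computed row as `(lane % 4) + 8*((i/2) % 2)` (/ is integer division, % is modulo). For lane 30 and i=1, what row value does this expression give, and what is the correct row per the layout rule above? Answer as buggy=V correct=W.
`(lane % 4) + 8*((i/2) % 2)`[30,1]=>2
lane 30: grp=7 (30/4), tig=2 (30%4)
i=1: r=7+0=7, c=2*2+1=5
row: 2 vs 7

buggy=2 correct=7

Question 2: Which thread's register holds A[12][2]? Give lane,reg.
r=12->g=4,rb=1  c=2->t=1,b0=0
L=4*4+1=17  i=1*2+0=2

17,2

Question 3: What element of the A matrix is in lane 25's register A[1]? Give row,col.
lane 25: grp=6 (25/4), tig=1 (25%4)
i=1: r=6+0=6, c=1*2+1=3

6,3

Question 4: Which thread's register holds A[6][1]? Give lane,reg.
r:6=>grp=6,rB=0  c:1=>tig=0,lo=1
L=6*4+0=24  i=0*2+1=1

24,1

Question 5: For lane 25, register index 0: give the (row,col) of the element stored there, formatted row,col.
6,2

lane 25->25/4=6, 25 mod 4=1
i=0  r:6+0->6  c:2·1+0->2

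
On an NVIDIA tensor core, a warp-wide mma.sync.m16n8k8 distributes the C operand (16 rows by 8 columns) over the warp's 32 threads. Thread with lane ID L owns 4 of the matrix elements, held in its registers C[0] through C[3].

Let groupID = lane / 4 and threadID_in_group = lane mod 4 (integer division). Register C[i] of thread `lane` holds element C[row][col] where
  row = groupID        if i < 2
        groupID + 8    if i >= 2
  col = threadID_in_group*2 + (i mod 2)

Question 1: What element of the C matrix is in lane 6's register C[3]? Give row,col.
lane 6=>6/4=1, 6 mod 4=2
i=3  r:1+8=>9  c:2·2+1=>5

9,5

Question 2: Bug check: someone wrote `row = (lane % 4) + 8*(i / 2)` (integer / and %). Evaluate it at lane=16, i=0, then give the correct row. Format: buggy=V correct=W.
`(lane % 4) + 8*(i / 2)`[16,0]->0
L=16->gid=16>>2=4, tid=16&3=0
[0]->row 4+0=4  col 0·2+0=0
row: 0 vs 4

buggy=0 correct=4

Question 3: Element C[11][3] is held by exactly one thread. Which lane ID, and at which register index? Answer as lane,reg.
r=11->g=3,rb=1  c=3->t=1,b0=1
L=3*4+1=13  i=1*2+1=3

13,3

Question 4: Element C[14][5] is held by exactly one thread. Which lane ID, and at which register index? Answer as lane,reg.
26,3

r=14->g=6,rb=1  c=5->t=2,b0=1
L=6*4+2=26  i=1*2+1=3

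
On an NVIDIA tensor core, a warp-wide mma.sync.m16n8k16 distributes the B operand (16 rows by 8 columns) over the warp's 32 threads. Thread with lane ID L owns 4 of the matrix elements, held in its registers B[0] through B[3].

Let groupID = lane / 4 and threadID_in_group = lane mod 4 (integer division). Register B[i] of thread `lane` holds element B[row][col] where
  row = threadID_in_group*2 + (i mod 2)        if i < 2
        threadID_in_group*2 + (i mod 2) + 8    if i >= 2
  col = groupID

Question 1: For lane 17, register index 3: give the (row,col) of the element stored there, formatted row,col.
L=17→G=17>>2=4, T=17&3=1
[3]→row 1·2+1+8=11  col G=4

11,4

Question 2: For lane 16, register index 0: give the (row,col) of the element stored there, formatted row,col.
0,4

lane 16->16/4=4, 16 mod 4=0
i=0  r:2·0+0+0->0  c:4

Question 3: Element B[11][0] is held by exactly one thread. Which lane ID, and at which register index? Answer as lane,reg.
c=0→G=0  r=11→rhi=1,T=1,p=1
L=0*4+1=1  i=1*2+1=3

1,3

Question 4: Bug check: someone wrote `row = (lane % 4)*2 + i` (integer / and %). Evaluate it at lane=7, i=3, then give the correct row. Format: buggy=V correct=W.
`(lane % 4)*2 + i`[7,3]⇒9
lane 7: gr=1 (7/4), th=3 (7%4)
i=3: r=3*2+1+8=15, c=gr=1
row: 9 vs 15

buggy=9 correct=15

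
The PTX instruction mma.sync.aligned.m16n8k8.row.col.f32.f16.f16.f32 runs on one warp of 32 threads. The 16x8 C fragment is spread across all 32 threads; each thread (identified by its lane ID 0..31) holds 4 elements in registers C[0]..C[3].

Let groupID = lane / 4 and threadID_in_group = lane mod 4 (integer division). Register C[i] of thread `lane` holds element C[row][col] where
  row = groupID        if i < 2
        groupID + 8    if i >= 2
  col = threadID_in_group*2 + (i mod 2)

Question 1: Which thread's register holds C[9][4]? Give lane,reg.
6,2

r:9=>grp=1,rB=1  c:4=>tig=2,lo=0
L=1*4+2=6  i=1*2+0=2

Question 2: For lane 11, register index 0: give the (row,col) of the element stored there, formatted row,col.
2,6

L=11->gid=11>>2=2, tid=11&3=3
[0]->row 2+0=2  col 3·2+0=6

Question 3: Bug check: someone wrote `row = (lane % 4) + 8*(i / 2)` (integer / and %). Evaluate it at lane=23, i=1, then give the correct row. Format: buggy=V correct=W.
buggy=3 correct=5

`(lane % 4) + 8*(i / 2)`[23,1]->3
lane 23: g=5 (23/4), t=3 (23%4)
i=1: r=5+0=5, c=3*2+1=7
row: 3 vs 5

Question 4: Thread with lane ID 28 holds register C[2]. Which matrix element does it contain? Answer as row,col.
lane 28=>28/4=7, 28 mod 4=0
i=2  r:7+8=>15  c:2·0+0=>0

15,0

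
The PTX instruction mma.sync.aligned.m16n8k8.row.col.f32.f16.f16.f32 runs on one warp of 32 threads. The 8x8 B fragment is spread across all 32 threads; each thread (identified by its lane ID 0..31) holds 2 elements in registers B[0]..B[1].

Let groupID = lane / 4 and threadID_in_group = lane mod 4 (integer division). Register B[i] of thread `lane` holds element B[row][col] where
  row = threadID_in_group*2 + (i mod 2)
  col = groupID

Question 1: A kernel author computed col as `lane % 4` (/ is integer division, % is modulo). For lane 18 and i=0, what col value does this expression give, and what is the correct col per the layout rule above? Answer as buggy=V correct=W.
`lane % 4`[18,0]->2
lane 18->18/4=4, 18 mod 4=2
i=0  r:2·2+0->4  c:4
col: 2 vs 4

buggy=2 correct=4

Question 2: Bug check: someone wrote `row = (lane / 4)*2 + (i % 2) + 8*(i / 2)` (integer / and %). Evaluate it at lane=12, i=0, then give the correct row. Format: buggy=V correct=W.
`(lane / 4)*2 + (i % 2) + 8*(i / 2)`[12,0]→6
lane 12→12/4=3, 12 mod 4=0
i=0  r:2·0+0→0  c:3
row: 6 vs 0

buggy=6 correct=0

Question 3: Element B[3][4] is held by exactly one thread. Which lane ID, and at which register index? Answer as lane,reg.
17,1

c=4→G=4  r=3→T=1,p=1
L=4*4+1=17  i=1=1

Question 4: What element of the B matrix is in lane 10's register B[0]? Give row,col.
4,2

lane 10⇒10/4=2, 10 mod 4=2
i=0  r:2·2+0⇒4  c:2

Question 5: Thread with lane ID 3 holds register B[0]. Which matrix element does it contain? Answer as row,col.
lane 3⇒3/4=0, 3 mod 4=3
i=0  r:2·3+0⇒6  c:0

6,0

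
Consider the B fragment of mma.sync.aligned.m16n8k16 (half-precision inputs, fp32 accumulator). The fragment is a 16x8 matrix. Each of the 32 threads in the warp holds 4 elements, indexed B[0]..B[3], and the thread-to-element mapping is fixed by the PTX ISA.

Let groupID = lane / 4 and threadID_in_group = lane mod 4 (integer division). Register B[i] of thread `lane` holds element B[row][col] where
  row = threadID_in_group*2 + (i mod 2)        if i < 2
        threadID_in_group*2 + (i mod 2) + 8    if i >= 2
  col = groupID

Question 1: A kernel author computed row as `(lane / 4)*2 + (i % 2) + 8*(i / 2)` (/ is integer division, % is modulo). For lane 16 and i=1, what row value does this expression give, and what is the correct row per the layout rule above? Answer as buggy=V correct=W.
`(lane / 4)*2 + (i % 2) + 8*(i / 2)`[16,1]->9
lane 16: g=4 (16/4), t=0 (16%4)
i=1: r=0*2+1+0=1, c=g=4
row: 9 vs 1

buggy=9 correct=1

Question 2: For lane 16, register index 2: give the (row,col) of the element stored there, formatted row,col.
8,4

L=16->gid=16>>2=4, tid=16&3=0
[2]->row 0·2+0+8=8  col gid=4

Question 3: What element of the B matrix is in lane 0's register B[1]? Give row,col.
0: grp=0,tig=0
[1] (0*2+1+0,0) = (1,0)

1,0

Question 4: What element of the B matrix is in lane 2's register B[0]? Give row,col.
2: gr=0,th=2
[0] (2*2+0+0,0) = (4,0)

4,0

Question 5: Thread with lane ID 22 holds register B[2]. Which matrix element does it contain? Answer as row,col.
22: g=5,t=2
[2] (2*2+0+8,5) = (12,5)

12,5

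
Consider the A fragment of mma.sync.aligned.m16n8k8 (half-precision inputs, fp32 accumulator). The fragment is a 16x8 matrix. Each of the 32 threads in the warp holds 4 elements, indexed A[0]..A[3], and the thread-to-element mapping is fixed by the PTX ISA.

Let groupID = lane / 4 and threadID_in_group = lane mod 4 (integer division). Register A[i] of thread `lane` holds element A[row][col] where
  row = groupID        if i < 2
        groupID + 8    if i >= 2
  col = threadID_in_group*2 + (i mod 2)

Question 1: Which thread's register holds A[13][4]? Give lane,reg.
r: 13->gid=5,r8=1  c: 4->tid=2,i&1=0
L=5*4+2=22  i=1*2+0=2

22,2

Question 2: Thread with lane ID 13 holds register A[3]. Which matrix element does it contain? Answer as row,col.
11,3

13: gr=3,th=1
[3] (3+8,1*2+1) = (11,3)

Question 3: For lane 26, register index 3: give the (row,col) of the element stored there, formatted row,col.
14,5

lane 26⇒26/4=6, 26 mod 4=2
i=3  r:6+8⇒14  c:2·2+1⇒5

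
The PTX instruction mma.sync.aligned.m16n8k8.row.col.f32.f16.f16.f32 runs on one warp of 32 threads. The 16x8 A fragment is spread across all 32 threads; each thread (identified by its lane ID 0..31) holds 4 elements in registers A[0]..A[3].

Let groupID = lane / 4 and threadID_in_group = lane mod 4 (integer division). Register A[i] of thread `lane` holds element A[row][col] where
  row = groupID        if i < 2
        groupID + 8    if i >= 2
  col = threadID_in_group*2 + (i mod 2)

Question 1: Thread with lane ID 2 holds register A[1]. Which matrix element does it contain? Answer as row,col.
0,5

2: grp=0,tig=2
[1] (0+0,2*2+1) = (0,5)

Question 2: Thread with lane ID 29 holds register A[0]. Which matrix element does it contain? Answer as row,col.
7,2

lane 29: gr=7 (29/4), th=1 (29%4)
i=0: r=7+0=7, c=1*2+0=2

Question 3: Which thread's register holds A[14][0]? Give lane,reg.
24,2

r=14⇒gr=6,Rb=1  c=0⇒th=0,odd=0
L=6*4+0=24  i=1*2+0=2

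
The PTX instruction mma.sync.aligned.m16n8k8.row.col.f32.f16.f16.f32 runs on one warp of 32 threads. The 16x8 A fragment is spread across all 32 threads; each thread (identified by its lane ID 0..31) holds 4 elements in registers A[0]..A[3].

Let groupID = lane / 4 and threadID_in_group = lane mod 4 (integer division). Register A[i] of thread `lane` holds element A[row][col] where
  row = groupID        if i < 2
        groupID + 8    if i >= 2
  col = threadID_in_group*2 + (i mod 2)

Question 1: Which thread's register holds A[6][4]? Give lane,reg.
r=6⇒gr=6,Rb=0  c=4⇒th=2,odd=0
L=6*4+2=26  i=0*2+0=0

26,0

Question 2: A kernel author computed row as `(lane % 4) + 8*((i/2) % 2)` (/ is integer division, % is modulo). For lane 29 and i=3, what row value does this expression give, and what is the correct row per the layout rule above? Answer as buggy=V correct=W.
buggy=9 correct=15

`(lane % 4) + 8*((i/2) % 2)`[29,3]=>9
29: grp=7,tig=1
[3] (7+8,1*2+1) = (15,3)
row: 9 vs 15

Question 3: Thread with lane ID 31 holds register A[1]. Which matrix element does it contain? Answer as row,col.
lane 31: gid=7 (31/4), tid=3 (31%4)
i=1: r=7+0=7, c=3*2+1=7

7,7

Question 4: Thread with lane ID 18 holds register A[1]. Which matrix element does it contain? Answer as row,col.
4,5

L=18->g=18>>2=4, t=18&3=2
[1]->row 4+0=4  col 2·2+1=5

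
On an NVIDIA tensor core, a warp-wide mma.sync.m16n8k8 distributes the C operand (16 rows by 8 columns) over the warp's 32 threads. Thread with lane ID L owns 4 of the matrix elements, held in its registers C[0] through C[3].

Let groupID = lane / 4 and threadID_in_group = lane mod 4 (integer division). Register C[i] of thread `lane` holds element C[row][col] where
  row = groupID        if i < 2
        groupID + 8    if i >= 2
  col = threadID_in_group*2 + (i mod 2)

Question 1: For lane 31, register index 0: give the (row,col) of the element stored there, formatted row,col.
31: g=7,t=3
[0] (7+0,3*2+0) = (7,6)

7,6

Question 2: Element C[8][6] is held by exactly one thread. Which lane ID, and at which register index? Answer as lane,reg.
r:8=>grp=0,rB=1  c:6=>tig=3,lo=0
L=0*4+3=3  i=1*2+0=2

3,2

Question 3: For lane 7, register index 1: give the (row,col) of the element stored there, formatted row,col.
1,7

lane 7: gr=1 (7/4), th=3 (7%4)
i=1: r=1+0=1, c=3*2+1=7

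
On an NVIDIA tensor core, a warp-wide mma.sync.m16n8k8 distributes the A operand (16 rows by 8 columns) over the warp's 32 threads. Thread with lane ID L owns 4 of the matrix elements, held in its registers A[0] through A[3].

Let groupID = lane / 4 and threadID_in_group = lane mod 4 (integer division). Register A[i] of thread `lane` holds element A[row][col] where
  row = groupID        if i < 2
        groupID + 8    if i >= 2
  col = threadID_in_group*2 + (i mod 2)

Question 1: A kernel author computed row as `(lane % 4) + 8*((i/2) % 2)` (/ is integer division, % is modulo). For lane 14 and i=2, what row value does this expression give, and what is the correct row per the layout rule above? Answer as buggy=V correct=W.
`(lane % 4) + 8*((i/2) % 2)`[14,2]→10
L=14→G=14>>2=3, T=14&3=2
[2]→row 3+8=11  col 2·2+0=4
row: 10 vs 11

buggy=10 correct=11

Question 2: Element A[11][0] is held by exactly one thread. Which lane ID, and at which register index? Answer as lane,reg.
12,2

r=11→G=3,rhi=1  c=0→T=0,p=0
L=3*4+0=12  i=1*2+0=2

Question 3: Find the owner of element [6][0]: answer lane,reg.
24,0

r:6=>grp=6,rB=0  c:0=>tig=0,lo=0
L=6*4+0=24  i=0*2+0=0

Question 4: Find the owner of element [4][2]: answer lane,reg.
r: 4->gid=4,r8=0  c: 2->tid=1,i&1=0
L=4*4+1=17  i=0*2+0=0

17,0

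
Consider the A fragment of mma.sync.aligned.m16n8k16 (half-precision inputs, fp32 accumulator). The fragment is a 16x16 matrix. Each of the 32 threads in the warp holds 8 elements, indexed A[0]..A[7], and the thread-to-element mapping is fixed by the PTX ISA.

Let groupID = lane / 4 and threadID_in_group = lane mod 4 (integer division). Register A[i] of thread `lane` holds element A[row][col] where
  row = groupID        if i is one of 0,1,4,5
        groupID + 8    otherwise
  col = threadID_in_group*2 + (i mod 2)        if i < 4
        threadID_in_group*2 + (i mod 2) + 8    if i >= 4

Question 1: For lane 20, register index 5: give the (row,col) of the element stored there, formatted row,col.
lane 20→20/4=5, 20 mod 4=0
i=5  r:5+0→5  c:2·0+1+8→9

5,9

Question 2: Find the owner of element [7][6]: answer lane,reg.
31,0

r:7=>grp=7,rB=0  c:6=>cB=0,tig=3,lo=0
L=7*4+3=31  i=0*4+0*2+0=0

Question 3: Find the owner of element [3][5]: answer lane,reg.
14,1

r=3->g=3,rb=0  c=5->cb=0,t=2,b0=1
L=3*4+2=14  i=0*4+0*2+1=1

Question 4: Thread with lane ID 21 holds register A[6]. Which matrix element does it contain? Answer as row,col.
21: gid=5,tid=1
[6] (5+8,1*2+0+8) = (13,10)

13,10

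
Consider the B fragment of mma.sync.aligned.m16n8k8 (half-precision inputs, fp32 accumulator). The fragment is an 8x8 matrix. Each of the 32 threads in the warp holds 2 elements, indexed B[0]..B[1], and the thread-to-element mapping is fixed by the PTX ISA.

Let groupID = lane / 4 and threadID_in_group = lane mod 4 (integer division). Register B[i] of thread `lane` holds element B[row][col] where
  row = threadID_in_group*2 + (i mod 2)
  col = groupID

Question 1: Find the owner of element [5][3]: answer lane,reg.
c:3=>grp=3  r:5=>tig=2,lo=1
L=3*4+2=14  i=1=1

14,1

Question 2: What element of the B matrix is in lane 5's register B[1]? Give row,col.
3,1

L=5⇒gr=5>>2=1, th=5&3=1
[1]⇒row 1·2+1=3  col gr=1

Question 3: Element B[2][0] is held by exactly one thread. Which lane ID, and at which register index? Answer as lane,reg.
1,0

c=0⇒gr=0  r=2⇒th=1,odd=0
L=0*4+1=1  i=0=0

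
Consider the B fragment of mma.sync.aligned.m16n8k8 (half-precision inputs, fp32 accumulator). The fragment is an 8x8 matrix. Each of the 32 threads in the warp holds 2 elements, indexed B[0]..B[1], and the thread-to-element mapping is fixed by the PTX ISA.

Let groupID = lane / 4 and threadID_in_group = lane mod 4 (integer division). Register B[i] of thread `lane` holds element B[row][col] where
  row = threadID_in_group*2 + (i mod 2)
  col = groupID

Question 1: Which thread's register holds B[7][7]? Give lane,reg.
31,1

c=7->g=7  r=7->t=3,b0=1
L=7*4+3=31  i=1=1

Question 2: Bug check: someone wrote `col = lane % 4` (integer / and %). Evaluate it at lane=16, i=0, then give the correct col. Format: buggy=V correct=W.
`lane % 4`[16,0]⇒0
lane 16⇒16/4=4, 16 mod 4=0
i=0  r:2·0+0⇒0  c:4
col: 0 vs 4

buggy=0 correct=4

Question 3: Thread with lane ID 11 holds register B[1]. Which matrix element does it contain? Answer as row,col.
7,2

lane 11: g=2 (11/4), t=3 (11%4)
i=1: r=3*2+1=7, c=g=2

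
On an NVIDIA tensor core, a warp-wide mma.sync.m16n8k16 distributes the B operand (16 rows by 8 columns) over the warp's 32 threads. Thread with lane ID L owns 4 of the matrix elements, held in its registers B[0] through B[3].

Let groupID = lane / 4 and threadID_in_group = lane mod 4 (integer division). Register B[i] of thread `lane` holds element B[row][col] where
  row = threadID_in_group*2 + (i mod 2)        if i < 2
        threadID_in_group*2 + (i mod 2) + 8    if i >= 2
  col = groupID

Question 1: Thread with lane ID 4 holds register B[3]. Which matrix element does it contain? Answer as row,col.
4: g=1,t=0
[3] (0*2+1+8,1) = (9,1)

9,1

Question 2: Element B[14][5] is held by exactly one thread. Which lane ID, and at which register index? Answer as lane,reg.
c=5⇒gr=5  r=14⇒Rb=1,th=3,odd=0
L=5*4+3=23  i=1*2+0=2

23,2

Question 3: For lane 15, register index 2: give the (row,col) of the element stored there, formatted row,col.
lane 15->15/4=3, 15 mod 4=3
i=2  r:2·3+0+8->14  c:3

14,3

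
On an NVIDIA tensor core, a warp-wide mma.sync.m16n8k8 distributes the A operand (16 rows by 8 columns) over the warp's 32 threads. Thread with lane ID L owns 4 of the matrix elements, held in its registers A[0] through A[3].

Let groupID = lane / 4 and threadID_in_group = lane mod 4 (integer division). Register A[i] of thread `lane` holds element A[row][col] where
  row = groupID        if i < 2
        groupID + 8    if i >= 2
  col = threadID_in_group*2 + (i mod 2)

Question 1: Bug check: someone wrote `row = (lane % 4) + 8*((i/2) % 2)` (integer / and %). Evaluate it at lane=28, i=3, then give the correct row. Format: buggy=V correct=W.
`(lane % 4) + 8*((i/2) % 2)`[28,3]->8
L=28->g=28>>2=7, t=28&3=0
[3]->row 7+8=15  col 0·2+1=1
row: 8 vs 15

buggy=8 correct=15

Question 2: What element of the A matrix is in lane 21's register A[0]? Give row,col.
lane 21->21/4=5, 21 mod 4=1
i=0  r:5+0->5  c:2·1+0->2

5,2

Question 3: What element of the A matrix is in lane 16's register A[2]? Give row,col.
12,0

L=16→G=16>>2=4, T=16&3=0
[2]→row 4+8=12  col 0·2+0=0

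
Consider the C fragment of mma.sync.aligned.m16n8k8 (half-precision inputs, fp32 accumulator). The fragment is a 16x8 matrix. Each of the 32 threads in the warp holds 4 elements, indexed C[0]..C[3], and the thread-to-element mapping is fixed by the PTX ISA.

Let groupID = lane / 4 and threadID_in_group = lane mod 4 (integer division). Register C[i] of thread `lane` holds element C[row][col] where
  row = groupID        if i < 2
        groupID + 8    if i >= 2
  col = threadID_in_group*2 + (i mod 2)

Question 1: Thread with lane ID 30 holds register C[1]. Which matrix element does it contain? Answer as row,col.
lane 30→30/4=7, 30 mod 4=2
i=1  r:7+0→7  c:2·2+1→5

7,5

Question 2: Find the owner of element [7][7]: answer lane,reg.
r=7->g=7,rb=0  c=7->t=3,b0=1
L=7*4+3=31  i=0*2+1=1

31,1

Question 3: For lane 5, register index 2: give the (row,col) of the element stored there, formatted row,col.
5: G=1,T=1
[2] (1+8,1*2+0) = (9,2)

9,2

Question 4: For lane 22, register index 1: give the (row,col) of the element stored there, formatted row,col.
lane 22->22/4=5, 22 mod 4=2
i=1  r:5+0->5  c:2·2+1->5

5,5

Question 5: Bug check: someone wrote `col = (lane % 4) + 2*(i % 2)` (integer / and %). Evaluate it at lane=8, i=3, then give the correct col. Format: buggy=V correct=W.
buggy=2 correct=1

`(lane % 4) + 2*(i % 2)`[8,3]->2
L=8->gid=8>>2=2, tid=8&3=0
[3]->row 2+8=10  col 0·2+1=1
col: 2 vs 1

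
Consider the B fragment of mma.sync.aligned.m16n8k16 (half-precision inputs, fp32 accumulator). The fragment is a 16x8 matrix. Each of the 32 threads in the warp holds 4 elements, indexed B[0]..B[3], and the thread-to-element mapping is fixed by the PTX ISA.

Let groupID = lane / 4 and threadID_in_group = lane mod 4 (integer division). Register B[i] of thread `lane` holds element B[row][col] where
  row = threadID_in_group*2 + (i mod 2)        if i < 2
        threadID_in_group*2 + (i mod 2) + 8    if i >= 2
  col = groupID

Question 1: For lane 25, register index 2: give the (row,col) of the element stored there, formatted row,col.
lane 25: gid=6 (25/4), tid=1 (25%4)
i=2: r=1*2+0+8=10, c=gid=6

10,6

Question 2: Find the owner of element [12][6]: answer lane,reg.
26,2

c: 6->gid=6  r: 12->r8=1,tid=2,i&1=0
L=6*4+2=26  i=1*2+0=2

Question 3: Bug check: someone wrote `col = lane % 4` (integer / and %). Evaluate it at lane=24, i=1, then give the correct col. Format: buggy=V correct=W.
buggy=0 correct=6

`lane % 4`[24,1]->0
24: g=6,t=0
[1] (0*2+1+0,6) = (1,6)
col: 0 vs 6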